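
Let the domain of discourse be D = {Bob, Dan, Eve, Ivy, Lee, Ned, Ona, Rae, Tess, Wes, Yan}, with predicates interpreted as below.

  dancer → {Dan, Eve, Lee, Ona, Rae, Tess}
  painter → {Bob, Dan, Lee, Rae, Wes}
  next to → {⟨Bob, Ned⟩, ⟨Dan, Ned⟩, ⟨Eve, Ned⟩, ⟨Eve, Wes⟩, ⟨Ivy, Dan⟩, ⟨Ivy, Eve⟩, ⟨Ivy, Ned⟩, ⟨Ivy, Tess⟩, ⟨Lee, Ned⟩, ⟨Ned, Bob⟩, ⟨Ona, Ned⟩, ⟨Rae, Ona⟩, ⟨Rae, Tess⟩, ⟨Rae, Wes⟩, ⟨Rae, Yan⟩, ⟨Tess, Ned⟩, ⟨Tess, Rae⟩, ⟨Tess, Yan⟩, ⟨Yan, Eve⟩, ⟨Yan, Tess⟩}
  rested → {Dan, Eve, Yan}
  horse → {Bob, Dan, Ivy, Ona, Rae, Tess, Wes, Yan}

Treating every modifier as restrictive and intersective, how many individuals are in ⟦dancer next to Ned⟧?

5

⟦next to Ned⟧ = {x : ⟨x, Ned⟩ ∈ ⟦next to⟧} = {Bob, Dan, Eve, Ivy, Lee, Ona, Tess}
⟦dancer⟧ = {Dan, Eve, Lee, Ona, Rae, Tess}
… ∩ ⟦next to Ned⟧ = {Dan, Eve, Lee, Ona, Rae, Tess} ∩ {Bob, Dan, Eve, Ivy, Lee, Ona, Tess} = {Dan, Eve, Lee, Ona, Tess}
⟦dancer next to Ned⟧ = {Dan, Eve, Lee, Ona, Tess}, so the cardinality is 5.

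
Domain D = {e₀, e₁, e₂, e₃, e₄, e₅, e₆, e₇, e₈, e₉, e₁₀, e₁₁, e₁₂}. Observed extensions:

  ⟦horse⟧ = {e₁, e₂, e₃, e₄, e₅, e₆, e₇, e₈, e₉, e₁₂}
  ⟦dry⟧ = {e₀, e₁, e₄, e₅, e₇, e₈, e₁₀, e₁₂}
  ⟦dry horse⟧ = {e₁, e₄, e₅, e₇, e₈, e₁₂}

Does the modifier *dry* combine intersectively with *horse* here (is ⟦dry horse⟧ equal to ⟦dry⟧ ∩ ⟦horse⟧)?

yes

⟦dry⟧ ∩ ⟦horse⟧ = {e₀, e₁, e₄, e₅, e₇, e₈, e₁₀, e₁₂} ∩ {e₁, e₂, e₃, e₄, e₅, e₆, e₇, e₈, e₉, e₁₂} = {e₁, e₄, e₅, e₇, e₈, e₁₂}
Observed ⟦dry horse⟧ = {e₁, e₄, e₅, e₇, e₈, e₁₂}.
These coincide, so the modifier is intersective here.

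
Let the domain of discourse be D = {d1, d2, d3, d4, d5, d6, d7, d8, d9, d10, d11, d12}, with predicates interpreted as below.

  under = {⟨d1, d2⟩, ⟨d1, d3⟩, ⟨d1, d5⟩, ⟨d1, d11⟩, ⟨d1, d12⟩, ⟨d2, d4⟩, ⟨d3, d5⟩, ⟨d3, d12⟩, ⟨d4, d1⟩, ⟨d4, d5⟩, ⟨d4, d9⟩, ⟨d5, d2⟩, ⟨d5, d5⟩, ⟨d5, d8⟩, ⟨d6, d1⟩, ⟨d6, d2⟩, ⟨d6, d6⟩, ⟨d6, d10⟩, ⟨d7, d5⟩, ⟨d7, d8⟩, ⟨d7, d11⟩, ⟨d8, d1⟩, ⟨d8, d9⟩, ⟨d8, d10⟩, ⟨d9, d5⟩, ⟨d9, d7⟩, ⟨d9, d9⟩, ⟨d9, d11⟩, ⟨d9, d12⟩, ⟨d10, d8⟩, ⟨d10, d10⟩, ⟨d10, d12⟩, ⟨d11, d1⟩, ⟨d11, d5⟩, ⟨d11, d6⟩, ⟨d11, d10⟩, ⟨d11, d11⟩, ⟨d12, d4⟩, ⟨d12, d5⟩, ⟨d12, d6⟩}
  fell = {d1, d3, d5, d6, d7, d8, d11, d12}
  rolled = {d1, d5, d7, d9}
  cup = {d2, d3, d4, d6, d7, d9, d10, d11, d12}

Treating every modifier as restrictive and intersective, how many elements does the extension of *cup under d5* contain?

⟦under d5⟧ = {x : ⟨x, d5⟩ ∈ ⟦under⟧} = {d1, d3, d4, d5, d7, d9, d11, d12}
⟦cup⟧ = {d2, d3, d4, d6, d7, d9, d10, d11, d12}
… ∩ ⟦under d5⟧ = {d2, d3, d4, d6, d7, d9, d10, d11, d12} ∩ {d1, d3, d4, d5, d7, d9, d11, d12} = {d3, d4, d7, d9, d11, d12}
⟦cup under d5⟧ = {d3, d4, d7, d9, d11, d12}, so the cardinality is 6.

6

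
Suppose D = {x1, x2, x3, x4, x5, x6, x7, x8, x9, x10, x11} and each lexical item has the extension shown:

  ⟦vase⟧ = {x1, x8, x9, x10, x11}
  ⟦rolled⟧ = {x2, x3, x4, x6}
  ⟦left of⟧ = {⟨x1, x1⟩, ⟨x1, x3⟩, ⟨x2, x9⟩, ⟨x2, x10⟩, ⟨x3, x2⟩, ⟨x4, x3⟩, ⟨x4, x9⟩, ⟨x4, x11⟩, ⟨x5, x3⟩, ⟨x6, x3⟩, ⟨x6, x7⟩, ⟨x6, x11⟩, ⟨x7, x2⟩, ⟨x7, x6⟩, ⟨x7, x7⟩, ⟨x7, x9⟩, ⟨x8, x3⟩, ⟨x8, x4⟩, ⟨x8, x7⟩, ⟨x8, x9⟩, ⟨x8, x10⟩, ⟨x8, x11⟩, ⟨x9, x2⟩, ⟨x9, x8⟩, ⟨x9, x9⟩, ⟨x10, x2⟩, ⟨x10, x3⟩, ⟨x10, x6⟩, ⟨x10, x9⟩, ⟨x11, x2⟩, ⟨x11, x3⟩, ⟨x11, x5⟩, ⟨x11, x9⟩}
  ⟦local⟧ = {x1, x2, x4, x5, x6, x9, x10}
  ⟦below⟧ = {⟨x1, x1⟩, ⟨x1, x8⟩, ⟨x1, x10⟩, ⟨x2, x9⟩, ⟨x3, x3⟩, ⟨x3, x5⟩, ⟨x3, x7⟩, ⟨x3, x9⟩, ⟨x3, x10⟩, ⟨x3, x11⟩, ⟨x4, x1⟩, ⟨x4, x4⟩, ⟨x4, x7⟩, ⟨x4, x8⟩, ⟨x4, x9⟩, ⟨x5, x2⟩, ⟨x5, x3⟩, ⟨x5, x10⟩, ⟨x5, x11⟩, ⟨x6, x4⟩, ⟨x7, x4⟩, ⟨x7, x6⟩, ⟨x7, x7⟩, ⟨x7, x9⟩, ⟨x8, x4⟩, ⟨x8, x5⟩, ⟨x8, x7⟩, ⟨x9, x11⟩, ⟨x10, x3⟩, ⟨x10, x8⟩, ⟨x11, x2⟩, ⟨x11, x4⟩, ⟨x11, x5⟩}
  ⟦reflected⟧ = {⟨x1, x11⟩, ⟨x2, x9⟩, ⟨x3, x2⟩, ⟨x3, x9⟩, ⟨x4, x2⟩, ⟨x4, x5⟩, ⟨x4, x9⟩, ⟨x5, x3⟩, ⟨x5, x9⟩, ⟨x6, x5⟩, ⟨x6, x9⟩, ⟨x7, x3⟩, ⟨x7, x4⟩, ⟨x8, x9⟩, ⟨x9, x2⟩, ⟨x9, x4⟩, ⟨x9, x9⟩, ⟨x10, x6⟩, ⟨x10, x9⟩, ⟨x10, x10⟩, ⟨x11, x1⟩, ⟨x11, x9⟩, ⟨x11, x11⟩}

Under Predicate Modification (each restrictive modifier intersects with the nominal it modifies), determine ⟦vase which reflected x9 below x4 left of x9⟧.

⟦which reflected x9⟧ = {x : ⟨x, x9⟩ ∈ ⟦reflected⟧} = {x2, x3, x4, x5, x6, x8, x9, x10, x11}
⟦below x4⟧ = {x : ⟨x, x4⟩ ∈ ⟦below⟧} = {x4, x6, x7, x8, x11}
⟦left of x9⟧ = {x : ⟨x, x9⟩ ∈ ⟦left of⟧} = {x2, x4, x7, x8, x9, x10, x11}
⟦vase⟧ = {x1, x8, x9, x10, x11}
… ∩ ⟦which reflected x9⟧ = {x1, x8, x9, x10, x11} ∩ {x2, x3, x4, x5, x6, x8, x9, x10, x11} = {x8, x9, x10, x11}
… ∩ ⟦below x4⟧ = {x8, x9, x10, x11} ∩ {x4, x6, x7, x8, x11} = {x8, x11}
… ∩ ⟦left of x9⟧ = {x8, x11} ∩ {x2, x4, x7, x8, x9, x10, x11} = {x8, x11}
So ⟦vase which reflected x9 below x4 left of x9⟧ = {x8, x11}.

{x8, x11}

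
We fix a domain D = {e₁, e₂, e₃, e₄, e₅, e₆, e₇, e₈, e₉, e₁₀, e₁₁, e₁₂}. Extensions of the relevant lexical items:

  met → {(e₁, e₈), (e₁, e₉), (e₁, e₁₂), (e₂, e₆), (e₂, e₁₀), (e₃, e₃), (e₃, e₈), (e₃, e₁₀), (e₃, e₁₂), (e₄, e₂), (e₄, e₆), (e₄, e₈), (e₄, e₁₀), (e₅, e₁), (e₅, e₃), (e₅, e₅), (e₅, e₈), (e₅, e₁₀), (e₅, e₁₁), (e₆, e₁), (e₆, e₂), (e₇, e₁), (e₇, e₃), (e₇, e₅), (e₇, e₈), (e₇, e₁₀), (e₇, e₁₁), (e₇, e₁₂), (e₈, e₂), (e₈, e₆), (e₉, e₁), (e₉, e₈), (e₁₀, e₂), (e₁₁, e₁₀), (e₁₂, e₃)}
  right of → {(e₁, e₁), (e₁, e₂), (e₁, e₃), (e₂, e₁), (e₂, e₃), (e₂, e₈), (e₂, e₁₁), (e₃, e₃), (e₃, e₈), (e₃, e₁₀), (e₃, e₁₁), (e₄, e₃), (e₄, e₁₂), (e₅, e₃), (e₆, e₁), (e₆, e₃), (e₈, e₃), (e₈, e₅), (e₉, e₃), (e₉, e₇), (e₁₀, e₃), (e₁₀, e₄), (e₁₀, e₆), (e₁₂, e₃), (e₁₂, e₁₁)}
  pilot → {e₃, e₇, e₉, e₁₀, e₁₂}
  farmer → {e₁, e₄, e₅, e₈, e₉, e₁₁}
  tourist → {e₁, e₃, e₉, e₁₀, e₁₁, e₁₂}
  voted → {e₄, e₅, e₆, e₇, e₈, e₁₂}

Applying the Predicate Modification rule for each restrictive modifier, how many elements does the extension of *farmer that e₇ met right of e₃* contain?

⟦that e₇ met⟧ = {x : ⟨e₇, x⟩ ∈ ⟦met⟧} = {e₁, e₃, e₅, e₈, e₁₀, e₁₁, e₁₂}
⟦right of e₃⟧ = {x : ⟨x, e₃⟩ ∈ ⟦right of⟧} = {e₁, e₂, e₃, e₄, e₅, e₆, e₈, e₉, e₁₀, e₁₂}
⟦farmer⟧ = {e₁, e₄, e₅, e₈, e₉, e₁₁}
… ∩ ⟦that e₇ met⟧ = {e₁, e₄, e₅, e₈, e₉, e₁₁} ∩ {e₁, e₃, e₅, e₈, e₁₀, e₁₁, e₁₂} = {e₁, e₅, e₈, e₁₁}
… ∩ ⟦right of e₃⟧ = {e₁, e₅, e₈, e₁₁} ∩ {e₁, e₂, e₃, e₄, e₅, e₆, e₈, e₉, e₁₀, e₁₂} = {e₁, e₅, e₈}
⟦farmer that e₇ met right of e₃⟧ = {e₁, e₅, e₈}, so the cardinality is 3.

3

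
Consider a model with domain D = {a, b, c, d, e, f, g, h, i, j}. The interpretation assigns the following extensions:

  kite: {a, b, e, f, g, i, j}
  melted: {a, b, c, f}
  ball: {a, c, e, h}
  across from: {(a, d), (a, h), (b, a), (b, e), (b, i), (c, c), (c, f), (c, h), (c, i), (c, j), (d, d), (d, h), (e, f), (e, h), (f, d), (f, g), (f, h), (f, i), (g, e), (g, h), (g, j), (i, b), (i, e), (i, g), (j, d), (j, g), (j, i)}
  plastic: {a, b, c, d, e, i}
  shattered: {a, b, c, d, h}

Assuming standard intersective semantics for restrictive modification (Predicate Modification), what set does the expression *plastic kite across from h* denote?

{a, e}

⟦across from h⟧ = {x : ⟨x, h⟩ ∈ ⟦across from⟧} = {a, c, d, e, f, g}
⟦kite⟧ = {a, b, e, f, g, i, j}
… ∩ ⟦across from h⟧ = {a, b, e, f, g, i, j} ∩ {a, c, d, e, f, g} = {a, e, f, g}
… ∩ ⟦plastic⟧ = {a, e, f, g} ∩ {a, b, c, d, e, i} = {a, e}
So ⟦plastic kite across from h⟧ = {a, e}.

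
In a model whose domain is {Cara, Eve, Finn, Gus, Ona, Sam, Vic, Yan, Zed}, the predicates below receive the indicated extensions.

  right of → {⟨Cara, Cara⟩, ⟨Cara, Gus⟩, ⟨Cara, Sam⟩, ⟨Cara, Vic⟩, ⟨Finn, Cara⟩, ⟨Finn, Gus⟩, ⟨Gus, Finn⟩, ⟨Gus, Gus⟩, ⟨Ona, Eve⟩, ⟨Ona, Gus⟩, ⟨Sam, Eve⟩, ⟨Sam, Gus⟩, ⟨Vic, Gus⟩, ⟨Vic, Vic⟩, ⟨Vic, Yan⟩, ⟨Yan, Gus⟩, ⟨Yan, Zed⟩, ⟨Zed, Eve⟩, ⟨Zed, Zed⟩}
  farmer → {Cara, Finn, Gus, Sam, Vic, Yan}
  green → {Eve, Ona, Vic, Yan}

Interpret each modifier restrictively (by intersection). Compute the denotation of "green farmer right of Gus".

{Vic, Yan}

⟦right of Gus⟧ = {x : ⟨x, Gus⟩ ∈ ⟦right of⟧} = {Cara, Finn, Gus, Ona, Sam, Vic, Yan}
⟦farmer⟧ = {Cara, Finn, Gus, Sam, Vic, Yan}
… ∩ ⟦right of Gus⟧ = {Cara, Finn, Gus, Sam, Vic, Yan} ∩ {Cara, Finn, Gus, Ona, Sam, Vic, Yan} = {Cara, Finn, Gus, Sam, Vic, Yan}
… ∩ ⟦green⟧ = {Cara, Finn, Gus, Sam, Vic, Yan} ∩ {Eve, Ona, Vic, Yan} = {Vic, Yan}
So ⟦green farmer right of Gus⟧ = {Vic, Yan}.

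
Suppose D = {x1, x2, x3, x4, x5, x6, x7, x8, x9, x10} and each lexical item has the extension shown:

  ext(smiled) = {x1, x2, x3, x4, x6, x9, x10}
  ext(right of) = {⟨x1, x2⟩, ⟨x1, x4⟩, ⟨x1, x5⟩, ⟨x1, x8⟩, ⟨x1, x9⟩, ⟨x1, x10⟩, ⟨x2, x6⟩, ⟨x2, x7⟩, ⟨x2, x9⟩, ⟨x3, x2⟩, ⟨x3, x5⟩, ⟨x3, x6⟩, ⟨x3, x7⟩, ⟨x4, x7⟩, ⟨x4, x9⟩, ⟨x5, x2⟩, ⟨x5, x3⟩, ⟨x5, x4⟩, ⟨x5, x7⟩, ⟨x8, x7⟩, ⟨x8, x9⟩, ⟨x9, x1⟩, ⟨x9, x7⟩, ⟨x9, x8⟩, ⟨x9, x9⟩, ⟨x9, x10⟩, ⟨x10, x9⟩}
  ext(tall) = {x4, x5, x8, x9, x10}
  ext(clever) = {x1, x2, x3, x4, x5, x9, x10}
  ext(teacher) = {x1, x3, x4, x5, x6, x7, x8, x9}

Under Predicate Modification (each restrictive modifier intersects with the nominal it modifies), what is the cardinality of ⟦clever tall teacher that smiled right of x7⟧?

⟦that smiled⟧ = ⟦smiled⟧ = {x1, x2, x3, x4, x6, x9, x10}
⟦right of x7⟧ = {x : ⟨x, x7⟩ ∈ ⟦right of⟧} = {x2, x3, x4, x5, x8, x9}
⟦teacher⟧ = {x1, x3, x4, x5, x6, x7, x8, x9}
… ∩ ⟦that smiled⟧ = {x1, x3, x4, x5, x6, x7, x8, x9} ∩ {x1, x2, x3, x4, x6, x9, x10} = {x1, x3, x4, x6, x9}
… ∩ ⟦right of x7⟧ = {x1, x3, x4, x6, x9} ∩ {x2, x3, x4, x5, x8, x9} = {x3, x4, x9}
… ∩ ⟦clever⟧ = {x3, x4, x9} ∩ {x1, x2, x3, x4, x5, x9, x10} = {x3, x4, x9}
… ∩ ⟦tall⟧ = {x3, x4, x9} ∩ {x4, x5, x8, x9, x10} = {x4, x9}
⟦clever tall teacher that smiled right of x7⟧ = {x4, x9}, so the cardinality is 2.

2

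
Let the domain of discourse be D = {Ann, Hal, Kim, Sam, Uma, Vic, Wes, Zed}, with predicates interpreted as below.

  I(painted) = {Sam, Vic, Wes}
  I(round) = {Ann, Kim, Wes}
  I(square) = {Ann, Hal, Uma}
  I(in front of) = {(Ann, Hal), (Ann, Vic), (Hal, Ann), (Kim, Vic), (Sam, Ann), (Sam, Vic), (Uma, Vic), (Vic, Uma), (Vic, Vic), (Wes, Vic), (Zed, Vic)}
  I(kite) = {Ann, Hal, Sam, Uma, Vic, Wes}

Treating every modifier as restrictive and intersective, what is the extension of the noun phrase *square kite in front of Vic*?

⟦in front of Vic⟧ = {x : ⟨x, Vic⟩ ∈ ⟦in front of⟧} = {Ann, Kim, Sam, Uma, Vic, Wes, Zed}
⟦kite⟧ = {Ann, Hal, Sam, Uma, Vic, Wes}
… ∩ ⟦in front of Vic⟧ = {Ann, Hal, Sam, Uma, Vic, Wes} ∩ {Ann, Kim, Sam, Uma, Vic, Wes, Zed} = {Ann, Sam, Uma, Vic, Wes}
… ∩ ⟦square⟧ = {Ann, Sam, Uma, Vic, Wes} ∩ {Ann, Hal, Uma} = {Ann, Uma}
So ⟦square kite in front of Vic⟧ = {Ann, Uma}.

{Ann, Uma}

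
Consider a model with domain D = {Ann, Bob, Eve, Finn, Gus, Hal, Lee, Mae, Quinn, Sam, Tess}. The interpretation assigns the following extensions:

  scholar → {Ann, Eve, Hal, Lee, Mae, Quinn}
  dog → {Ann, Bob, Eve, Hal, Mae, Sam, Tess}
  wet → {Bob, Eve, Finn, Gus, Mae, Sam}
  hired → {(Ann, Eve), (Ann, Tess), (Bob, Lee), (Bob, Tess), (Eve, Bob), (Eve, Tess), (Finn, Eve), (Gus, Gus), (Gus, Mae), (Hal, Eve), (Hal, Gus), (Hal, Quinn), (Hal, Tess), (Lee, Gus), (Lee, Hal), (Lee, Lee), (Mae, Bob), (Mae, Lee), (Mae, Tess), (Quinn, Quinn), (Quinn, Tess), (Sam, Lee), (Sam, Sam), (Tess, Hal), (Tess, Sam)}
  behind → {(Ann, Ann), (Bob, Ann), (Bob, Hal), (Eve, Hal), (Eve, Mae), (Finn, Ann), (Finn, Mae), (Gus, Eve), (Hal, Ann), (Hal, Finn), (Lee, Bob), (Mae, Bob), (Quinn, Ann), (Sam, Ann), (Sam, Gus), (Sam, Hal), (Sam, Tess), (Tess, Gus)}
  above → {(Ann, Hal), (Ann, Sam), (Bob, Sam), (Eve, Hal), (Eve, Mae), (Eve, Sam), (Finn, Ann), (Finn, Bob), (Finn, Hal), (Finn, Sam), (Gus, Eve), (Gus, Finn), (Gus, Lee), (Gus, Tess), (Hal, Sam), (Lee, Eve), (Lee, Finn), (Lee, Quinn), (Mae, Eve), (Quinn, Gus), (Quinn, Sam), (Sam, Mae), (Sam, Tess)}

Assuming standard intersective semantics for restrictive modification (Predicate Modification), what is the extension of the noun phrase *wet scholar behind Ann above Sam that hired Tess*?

{}

⟦behind Ann⟧ = {x : ⟨x, Ann⟩ ∈ ⟦behind⟧} = {Ann, Bob, Finn, Hal, Quinn, Sam}
⟦above Sam⟧ = {x : ⟨x, Sam⟩ ∈ ⟦above⟧} = {Ann, Bob, Eve, Finn, Hal, Quinn}
⟦that hired Tess⟧ = {x : ⟨x, Tess⟩ ∈ ⟦hired⟧} = {Ann, Bob, Eve, Hal, Mae, Quinn}
⟦scholar⟧ = {Ann, Eve, Hal, Lee, Mae, Quinn}
… ∩ ⟦behind Ann⟧ = {Ann, Eve, Hal, Lee, Mae, Quinn} ∩ {Ann, Bob, Finn, Hal, Quinn, Sam} = {Ann, Hal, Quinn}
… ∩ ⟦above Sam⟧ = {Ann, Hal, Quinn} ∩ {Ann, Bob, Eve, Finn, Hal, Quinn} = {Ann, Hal, Quinn}
… ∩ ⟦that hired Tess⟧ = {Ann, Hal, Quinn} ∩ {Ann, Bob, Eve, Hal, Mae, Quinn} = {Ann, Hal, Quinn}
… ∩ ⟦wet⟧ = {Ann, Hal, Quinn} ∩ {Bob, Eve, Finn, Gus, Mae, Sam} = ∅
So ⟦wet scholar behind Ann above Sam that hired Tess⟧ = {}.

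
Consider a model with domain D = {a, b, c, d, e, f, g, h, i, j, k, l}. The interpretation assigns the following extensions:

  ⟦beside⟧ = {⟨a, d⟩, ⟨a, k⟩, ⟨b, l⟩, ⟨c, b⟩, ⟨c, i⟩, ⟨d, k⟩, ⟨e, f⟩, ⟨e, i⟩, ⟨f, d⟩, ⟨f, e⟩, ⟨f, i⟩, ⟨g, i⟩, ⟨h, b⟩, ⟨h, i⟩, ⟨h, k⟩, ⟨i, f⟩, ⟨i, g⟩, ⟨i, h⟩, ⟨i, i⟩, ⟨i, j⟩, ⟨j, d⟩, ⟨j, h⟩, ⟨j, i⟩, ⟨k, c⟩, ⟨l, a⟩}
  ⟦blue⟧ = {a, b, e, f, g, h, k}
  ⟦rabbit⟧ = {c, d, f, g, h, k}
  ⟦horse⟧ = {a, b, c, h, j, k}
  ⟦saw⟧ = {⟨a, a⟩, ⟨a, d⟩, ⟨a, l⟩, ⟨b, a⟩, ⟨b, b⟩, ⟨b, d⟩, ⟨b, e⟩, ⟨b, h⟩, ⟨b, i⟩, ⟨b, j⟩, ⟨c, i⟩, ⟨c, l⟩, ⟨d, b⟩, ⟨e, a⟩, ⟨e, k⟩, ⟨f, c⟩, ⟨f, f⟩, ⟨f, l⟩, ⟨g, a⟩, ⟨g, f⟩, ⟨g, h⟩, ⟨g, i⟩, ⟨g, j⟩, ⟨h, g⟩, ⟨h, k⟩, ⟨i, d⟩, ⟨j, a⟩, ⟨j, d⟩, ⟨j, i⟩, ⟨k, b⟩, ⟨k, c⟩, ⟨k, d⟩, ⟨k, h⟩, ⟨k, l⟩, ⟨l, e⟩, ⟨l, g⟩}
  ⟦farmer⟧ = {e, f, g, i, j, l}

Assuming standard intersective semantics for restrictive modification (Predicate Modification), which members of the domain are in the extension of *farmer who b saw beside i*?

{e, i, j}

⟦who b saw⟧ = {x : ⟨b, x⟩ ∈ ⟦saw⟧} = {a, b, d, e, h, i, j}
⟦beside i⟧ = {x : ⟨x, i⟩ ∈ ⟦beside⟧} = {c, e, f, g, h, i, j}
⟦farmer⟧ = {e, f, g, i, j, l}
… ∩ ⟦who b saw⟧ = {e, f, g, i, j, l} ∩ {a, b, d, e, h, i, j} = {e, i, j}
… ∩ ⟦beside i⟧ = {e, i, j} ∩ {c, e, f, g, h, i, j} = {e, i, j}
So ⟦farmer who b saw beside i⟧ = {e, i, j}.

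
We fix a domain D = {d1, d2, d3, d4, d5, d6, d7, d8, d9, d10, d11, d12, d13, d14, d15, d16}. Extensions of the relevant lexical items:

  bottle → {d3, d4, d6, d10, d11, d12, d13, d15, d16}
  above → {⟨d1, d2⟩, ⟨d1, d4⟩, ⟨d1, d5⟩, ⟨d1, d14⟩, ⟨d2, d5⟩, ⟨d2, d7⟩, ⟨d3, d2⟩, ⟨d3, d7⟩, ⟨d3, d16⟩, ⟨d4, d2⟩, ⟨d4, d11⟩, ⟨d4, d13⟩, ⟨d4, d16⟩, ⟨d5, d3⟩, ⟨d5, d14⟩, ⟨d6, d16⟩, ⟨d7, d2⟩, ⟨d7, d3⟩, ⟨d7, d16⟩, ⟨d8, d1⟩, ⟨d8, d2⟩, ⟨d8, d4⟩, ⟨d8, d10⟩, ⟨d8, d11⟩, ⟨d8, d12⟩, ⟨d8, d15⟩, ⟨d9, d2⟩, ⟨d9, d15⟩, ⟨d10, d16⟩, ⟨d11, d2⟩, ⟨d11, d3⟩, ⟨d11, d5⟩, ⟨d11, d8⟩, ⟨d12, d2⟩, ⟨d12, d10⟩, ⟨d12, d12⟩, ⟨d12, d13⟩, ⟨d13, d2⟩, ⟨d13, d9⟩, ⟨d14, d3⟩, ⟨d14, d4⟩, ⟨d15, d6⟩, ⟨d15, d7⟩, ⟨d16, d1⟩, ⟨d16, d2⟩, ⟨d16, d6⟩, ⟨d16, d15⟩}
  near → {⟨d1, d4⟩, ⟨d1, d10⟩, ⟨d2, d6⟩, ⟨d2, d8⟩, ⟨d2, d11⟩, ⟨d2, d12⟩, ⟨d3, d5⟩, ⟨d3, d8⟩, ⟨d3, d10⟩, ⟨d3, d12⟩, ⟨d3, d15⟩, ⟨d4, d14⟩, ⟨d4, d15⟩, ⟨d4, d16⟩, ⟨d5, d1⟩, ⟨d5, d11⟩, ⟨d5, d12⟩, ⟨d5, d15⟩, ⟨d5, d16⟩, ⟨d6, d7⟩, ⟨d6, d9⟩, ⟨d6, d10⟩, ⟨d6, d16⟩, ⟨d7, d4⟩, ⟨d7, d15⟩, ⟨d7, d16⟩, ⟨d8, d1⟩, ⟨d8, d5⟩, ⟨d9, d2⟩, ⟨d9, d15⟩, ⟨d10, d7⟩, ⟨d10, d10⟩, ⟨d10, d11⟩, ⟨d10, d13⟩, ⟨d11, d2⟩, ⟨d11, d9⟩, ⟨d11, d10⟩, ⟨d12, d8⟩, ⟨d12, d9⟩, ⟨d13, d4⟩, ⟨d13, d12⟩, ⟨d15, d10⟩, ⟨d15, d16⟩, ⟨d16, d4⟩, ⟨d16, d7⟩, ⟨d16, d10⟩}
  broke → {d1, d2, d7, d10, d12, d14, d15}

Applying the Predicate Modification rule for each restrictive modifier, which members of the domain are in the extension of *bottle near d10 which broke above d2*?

⟦near d10⟧ = {x : ⟨x, d10⟩ ∈ ⟦near⟧} = {d1, d3, d6, d10, d11, d15, d16}
⟦which broke⟧ = ⟦broke⟧ = {d1, d2, d7, d10, d12, d14, d15}
⟦above d2⟧ = {x : ⟨x, d2⟩ ∈ ⟦above⟧} = {d1, d3, d4, d7, d8, d9, d11, d12, d13, d16}
⟦bottle⟧ = {d3, d4, d6, d10, d11, d12, d13, d15, d16}
… ∩ ⟦near d10⟧ = {d3, d4, d6, d10, d11, d12, d13, d15, d16} ∩ {d1, d3, d6, d10, d11, d15, d16} = {d3, d6, d10, d11, d15, d16}
… ∩ ⟦which broke⟧ = {d3, d6, d10, d11, d15, d16} ∩ {d1, d2, d7, d10, d12, d14, d15} = {d10, d15}
… ∩ ⟦above d2⟧ = {d10, d15} ∩ {d1, d3, d4, d7, d8, d9, d11, d12, d13, d16} = ∅
So ⟦bottle near d10 which broke above d2⟧ = {}.

{}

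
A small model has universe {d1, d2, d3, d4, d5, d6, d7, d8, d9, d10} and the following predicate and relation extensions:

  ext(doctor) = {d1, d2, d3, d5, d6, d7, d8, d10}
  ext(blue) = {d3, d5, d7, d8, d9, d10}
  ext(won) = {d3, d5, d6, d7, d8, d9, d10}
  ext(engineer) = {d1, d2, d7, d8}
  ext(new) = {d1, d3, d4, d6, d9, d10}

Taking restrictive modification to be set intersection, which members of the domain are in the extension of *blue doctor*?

⟦doctor⟧ = {d1, d2, d3, d5, d6, d7, d8, d10}
… ∩ ⟦blue⟧ = {d1, d2, d3, d5, d6, d7, d8, d10} ∩ {d3, d5, d7, d8, d9, d10} = {d3, d5, d7, d8, d10}
So ⟦blue doctor⟧ = {d3, d5, d7, d8, d10}.

{d3, d5, d7, d8, d10}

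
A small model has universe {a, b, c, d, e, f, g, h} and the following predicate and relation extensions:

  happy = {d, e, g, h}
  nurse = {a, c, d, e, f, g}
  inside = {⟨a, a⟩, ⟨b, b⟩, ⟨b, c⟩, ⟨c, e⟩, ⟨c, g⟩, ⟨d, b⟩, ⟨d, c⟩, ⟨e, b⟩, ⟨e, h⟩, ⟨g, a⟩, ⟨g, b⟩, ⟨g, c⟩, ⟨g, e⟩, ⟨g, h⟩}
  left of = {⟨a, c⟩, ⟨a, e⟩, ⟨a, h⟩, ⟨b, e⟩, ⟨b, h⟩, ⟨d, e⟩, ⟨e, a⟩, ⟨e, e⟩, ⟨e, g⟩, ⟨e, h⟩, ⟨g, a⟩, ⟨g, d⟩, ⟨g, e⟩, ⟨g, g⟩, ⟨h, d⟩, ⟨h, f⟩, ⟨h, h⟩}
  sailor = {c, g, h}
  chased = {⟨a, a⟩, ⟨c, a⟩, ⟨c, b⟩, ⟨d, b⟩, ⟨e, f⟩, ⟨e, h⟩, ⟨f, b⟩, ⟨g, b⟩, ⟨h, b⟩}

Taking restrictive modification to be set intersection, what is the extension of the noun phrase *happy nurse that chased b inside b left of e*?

⟦that chased b⟧ = {x : ⟨x, b⟩ ∈ ⟦chased⟧} = {c, d, f, g, h}
⟦inside b⟧ = {x : ⟨x, b⟩ ∈ ⟦inside⟧} = {b, d, e, g}
⟦left of e⟧ = {x : ⟨x, e⟩ ∈ ⟦left of⟧} = {a, b, d, e, g}
⟦nurse⟧ = {a, c, d, e, f, g}
… ∩ ⟦that chased b⟧ = {a, c, d, e, f, g} ∩ {c, d, f, g, h} = {c, d, f, g}
… ∩ ⟦inside b⟧ = {c, d, f, g} ∩ {b, d, e, g} = {d, g}
… ∩ ⟦left of e⟧ = {d, g} ∩ {a, b, d, e, g} = {d, g}
… ∩ ⟦happy⟧ = {d, g} ∩ {d, e, g, h} = {d, g}
So ⟦happy nurse that chased b inside b left of e⟧ = {d, g}.

{d, g}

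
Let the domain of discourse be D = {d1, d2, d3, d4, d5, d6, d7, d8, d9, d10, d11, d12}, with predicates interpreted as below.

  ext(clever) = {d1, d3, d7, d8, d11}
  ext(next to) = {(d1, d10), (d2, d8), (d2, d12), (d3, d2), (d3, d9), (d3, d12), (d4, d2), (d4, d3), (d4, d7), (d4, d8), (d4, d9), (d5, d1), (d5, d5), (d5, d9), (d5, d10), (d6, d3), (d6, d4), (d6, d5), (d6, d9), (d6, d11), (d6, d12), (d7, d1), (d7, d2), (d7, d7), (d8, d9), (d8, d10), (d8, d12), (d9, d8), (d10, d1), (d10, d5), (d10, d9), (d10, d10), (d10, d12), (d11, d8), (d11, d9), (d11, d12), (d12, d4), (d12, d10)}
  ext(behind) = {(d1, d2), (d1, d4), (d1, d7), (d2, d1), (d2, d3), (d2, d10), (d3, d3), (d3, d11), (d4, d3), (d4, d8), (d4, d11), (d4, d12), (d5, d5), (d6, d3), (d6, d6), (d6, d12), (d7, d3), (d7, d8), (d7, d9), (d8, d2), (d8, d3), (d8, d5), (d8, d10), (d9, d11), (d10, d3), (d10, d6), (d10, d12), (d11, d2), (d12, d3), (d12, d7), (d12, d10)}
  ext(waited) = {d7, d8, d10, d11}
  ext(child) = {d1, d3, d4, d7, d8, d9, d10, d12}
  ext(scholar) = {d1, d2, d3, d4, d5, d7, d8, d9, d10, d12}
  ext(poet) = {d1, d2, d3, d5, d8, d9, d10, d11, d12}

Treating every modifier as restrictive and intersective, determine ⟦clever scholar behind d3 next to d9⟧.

{d3, d8}

⟦behind d3⟧ = {x : ⟨x, d3⟩ ∈ ⟦behind⟧} = {d2, d3, d4, d6, d7, d8, d10, d12}
⟦next to d9⟧ = {x : ⟨x, d9⟩ ∈ ⟦next to⟧} = {d3, d4, d5, d6, d8, d10, d11}
⟦scholar⟧ = {d1, d2, d3, d4, d5, d7, d8, d9, d10, d12}
… ∩ ⟦behind d3⟧ = {d1, d2, d3, d4, d5, d7, d8, d9, d10, d12} ∩ {d2, d3, d4, d6, d7, d8, d10, d12} = {d2, d3, d4, d7, d8, d10, d12}
… ∩ ⟦next to d9⟧ = {d2, d3, d4, d7, d8, d10, d12} ∩ {d3, d4, d5, d6, d8, d10, d11} = {d3, d4, d8, d10}
… ∩ ⟦clever⟧ = {d3, d4, d8, d10} ∩ {d1, d3, d7, d8, d11} = {d3, d8}
So ⟦clever scholar behind d3 next to d9⟧ = {d3, d8}.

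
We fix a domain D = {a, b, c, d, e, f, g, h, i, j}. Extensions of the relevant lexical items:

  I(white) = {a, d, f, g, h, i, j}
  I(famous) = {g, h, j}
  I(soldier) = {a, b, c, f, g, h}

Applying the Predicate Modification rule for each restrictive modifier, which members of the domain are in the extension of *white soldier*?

{a, f, g, h}

⟦soldier⟧ = {a, b, c, f, g, h}
… ∩ ⟦white⟧ = {a, b, c, f, g, h} ∩ {a, d, f, g, h, i, j} = {a, f, g, h}
So ⟦white soldier⟧ = {a, f, g, h}.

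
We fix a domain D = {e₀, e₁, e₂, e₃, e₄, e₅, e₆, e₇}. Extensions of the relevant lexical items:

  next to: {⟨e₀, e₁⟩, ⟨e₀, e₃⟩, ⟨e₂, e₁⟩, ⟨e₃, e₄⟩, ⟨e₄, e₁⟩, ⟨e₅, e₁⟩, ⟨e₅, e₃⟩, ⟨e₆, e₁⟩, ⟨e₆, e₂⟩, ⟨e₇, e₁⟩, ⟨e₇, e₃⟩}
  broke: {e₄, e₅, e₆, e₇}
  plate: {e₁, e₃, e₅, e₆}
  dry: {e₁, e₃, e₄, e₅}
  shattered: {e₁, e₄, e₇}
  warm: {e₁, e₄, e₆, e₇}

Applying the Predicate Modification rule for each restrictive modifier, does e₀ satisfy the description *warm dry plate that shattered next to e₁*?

no

⟦that shattered⟧ = ⟦shattered⟧ = {e₁, e₄, e₇}
⟦next to e₁⟧ = {x : ⟨x, e₁⟩ ∈ ⟦next to⟧} = {e₀, e₂, e₄, e₅, e₆, e₇}
⟦plate⟧ = {e₁, e₃, e₅, e₆}
… ∩ ⟦that shattered⟧ = {e₁, e₃, e₅, e₆} ∩ {e₁, e₄, e₇} = {e₁}
… ∩ ⟦next to e₁⟧ = {e₁} ∩ {e₀, e₂, e₄, e₅, e₆, e₇} = ∅
… ∩ ⟦warm⟧ = ∅ ∩ {e₁, e₄, e₆, e₇} = ∅
… ∩ ⟦dry⟧ = ∅ ∩ {e₁, e₃, e₄, e₅} = ∅
⟦warm dry plate that shattered next to e₁⟧ = ∅; e₀ ∉ this set.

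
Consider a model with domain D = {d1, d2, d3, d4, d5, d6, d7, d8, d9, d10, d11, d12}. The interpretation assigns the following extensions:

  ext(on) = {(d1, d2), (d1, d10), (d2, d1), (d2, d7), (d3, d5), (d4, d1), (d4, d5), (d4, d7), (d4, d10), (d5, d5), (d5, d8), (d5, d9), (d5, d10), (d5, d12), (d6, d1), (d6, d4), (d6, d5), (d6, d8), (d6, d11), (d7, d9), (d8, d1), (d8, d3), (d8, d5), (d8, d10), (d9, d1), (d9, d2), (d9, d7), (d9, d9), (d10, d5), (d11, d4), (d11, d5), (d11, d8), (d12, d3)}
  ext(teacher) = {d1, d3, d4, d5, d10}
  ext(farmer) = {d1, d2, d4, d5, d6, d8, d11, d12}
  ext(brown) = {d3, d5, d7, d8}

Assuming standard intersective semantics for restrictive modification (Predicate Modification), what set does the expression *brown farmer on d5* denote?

{d5, d8}

⟦on d5⟧ = {x : ⟨x, d5⟩ ∈ ⟦on⟧} = {d3, d4, d5, d6, d8, d10, d11}
⟦farmer⟧ = {d1, d2, d4, d5, d6, d8, d11, d12}
… ∩ ⟦on d5⟧ = {d1, d2, d4, d5, d6, d8, d11, d12} ∩ {d3, d4, d5, d6, d8, d10, d11} = {d4, d5, d6, d8, d11}
… ∩ ⟦brown⟧ = {d4, d5, d6, d8, d11} ∩ {d3, d5, d7, d8} = {d5, d8}
So ⟦brown farmer on d5⟧ = {d5, d8}.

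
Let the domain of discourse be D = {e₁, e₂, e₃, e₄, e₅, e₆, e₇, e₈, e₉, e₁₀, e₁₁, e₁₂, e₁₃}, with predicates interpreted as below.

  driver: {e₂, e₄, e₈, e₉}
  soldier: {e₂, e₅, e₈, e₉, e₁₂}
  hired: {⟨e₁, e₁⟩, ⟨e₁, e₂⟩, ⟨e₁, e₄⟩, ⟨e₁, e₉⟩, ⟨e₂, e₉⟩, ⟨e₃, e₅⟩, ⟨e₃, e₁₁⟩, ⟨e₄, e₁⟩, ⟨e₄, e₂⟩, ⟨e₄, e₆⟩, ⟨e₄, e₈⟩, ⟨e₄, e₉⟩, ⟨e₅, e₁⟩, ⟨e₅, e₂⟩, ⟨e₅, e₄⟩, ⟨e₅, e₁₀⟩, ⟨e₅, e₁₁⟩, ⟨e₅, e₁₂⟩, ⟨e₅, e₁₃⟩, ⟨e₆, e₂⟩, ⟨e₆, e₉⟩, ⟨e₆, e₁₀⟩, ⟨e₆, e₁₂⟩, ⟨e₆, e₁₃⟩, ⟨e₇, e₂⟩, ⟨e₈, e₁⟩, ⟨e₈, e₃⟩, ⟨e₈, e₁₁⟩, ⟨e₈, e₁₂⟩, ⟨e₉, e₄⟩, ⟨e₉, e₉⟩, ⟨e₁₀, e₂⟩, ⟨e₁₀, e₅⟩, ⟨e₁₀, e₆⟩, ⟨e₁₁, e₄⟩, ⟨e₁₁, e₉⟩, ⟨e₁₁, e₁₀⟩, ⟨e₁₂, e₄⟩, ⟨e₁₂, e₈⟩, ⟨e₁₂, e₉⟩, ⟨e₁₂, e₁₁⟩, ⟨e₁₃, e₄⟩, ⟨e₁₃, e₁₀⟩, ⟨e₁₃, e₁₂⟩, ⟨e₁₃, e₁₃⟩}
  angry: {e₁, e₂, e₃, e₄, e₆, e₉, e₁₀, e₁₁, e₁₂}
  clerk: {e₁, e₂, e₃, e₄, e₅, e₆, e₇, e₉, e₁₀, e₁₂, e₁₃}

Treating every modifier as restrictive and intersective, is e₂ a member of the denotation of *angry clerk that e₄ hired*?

yes

⟦that e₄ hired⟧ = {x : ⟨e₄, x⟩ ∈ ⟦hired⟧} = {e₁, e₂, e₆, e₈, e₉}
⟦clerk⟧ = {e₁, e₂, e₃, e₄, e₅, e₆, e₇, e₉, e₁₀, e₁₂, e₁₃}
… ∩ ⟦that e₄ hired⟧ = {e₁, e₂, e₃, e₄, e₅, e₆, e₇, e₉, e₁₀, e₁₂, e₁₃} ∩ {e₁, e₂, e₆, e₈, e₉} = {e₁, e₂, e₆, e₉}
… ∩ ⟦angry⟧ = {e₁, e₂, e₆, e₉} ∩ {e₁, e₂, e₃, e₄, e₆, e₉, e₁₀, e₁₁, e₁₂} = {e₁, e₂, e₆, e₉}
⟦angry clerk that e₄ hired⟧ = {e₁, e₂, e₆, e₉}; e₂ ∈ this set.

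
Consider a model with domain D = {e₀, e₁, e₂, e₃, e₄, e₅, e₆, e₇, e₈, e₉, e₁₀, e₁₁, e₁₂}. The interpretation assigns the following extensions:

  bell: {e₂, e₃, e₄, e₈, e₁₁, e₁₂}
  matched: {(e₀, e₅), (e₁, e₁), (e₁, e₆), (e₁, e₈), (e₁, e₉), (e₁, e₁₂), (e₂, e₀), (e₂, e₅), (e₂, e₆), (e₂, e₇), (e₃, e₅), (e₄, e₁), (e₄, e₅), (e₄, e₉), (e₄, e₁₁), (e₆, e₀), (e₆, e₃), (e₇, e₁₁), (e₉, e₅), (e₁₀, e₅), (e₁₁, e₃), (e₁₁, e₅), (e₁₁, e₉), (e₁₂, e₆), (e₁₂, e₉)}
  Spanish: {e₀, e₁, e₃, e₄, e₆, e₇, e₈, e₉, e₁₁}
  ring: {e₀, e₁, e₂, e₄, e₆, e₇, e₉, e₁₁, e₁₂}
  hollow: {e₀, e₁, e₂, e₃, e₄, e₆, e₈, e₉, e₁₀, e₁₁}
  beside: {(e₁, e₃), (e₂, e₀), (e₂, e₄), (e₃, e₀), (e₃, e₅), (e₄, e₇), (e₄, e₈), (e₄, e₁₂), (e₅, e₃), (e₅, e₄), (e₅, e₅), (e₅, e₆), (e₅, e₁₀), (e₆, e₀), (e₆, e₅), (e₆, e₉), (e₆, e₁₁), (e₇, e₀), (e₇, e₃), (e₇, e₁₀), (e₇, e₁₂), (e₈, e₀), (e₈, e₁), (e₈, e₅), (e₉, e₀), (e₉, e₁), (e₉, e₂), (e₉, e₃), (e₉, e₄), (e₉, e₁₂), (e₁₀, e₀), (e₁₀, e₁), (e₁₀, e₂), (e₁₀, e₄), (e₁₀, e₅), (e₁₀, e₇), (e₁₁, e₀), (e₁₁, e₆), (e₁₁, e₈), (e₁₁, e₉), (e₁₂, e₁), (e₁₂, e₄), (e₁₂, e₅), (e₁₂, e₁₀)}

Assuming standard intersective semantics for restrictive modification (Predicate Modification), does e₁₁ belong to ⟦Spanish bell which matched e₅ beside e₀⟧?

yes

⟦which matched e₅⟧ = {x : ⟨x, e₅⟩ ∈ ⟦matched⟧} = {e₀, e₂, e₃, e₄, e₉, e₁₀, e₁₁}
⟦beside e₀⟧ = {x : ⟨x, e₀⟩ ∈ ⟦beside⟧} = {e₂, e₃, e₆, e₇, e₈, e₉, e₁₀, e₁₁}
⟦bell⟧ = {e₂, e₃, e₄, e₈, e₁₁, e₁₂}
… ∩ ⟦which matched e₅⟧ = {e₂, e₃, e₄, e₈, e₁₁, e₁₂} ∩ {e₀, e₂, e₃, e₄, e₉, e₁₀, e₁₁} = {e₂, e₃, e₄, e₁₁}
… ∩ ⟦beside e₀⟧ = {e₂, e₃, e₄, e₁₁} ∩ {e₂, e₃, e₆, e₇, e₈, e₉, e₁₀, e₁₁} = {e₂, e₃, e₁₁}
… ∩ ⟦Spanish⟧ = {e₂, e₃, e₁₁} ∩ {e₀, e₁, e₃, e₄, e₆, e₇, e₈, e₉, e₁₁} = {e₃, e₁₁}
⟦Spanish bell which matched e₅ beside e₀⟧ = {e₃, e₁₁}; e₁₁ ∈ this set.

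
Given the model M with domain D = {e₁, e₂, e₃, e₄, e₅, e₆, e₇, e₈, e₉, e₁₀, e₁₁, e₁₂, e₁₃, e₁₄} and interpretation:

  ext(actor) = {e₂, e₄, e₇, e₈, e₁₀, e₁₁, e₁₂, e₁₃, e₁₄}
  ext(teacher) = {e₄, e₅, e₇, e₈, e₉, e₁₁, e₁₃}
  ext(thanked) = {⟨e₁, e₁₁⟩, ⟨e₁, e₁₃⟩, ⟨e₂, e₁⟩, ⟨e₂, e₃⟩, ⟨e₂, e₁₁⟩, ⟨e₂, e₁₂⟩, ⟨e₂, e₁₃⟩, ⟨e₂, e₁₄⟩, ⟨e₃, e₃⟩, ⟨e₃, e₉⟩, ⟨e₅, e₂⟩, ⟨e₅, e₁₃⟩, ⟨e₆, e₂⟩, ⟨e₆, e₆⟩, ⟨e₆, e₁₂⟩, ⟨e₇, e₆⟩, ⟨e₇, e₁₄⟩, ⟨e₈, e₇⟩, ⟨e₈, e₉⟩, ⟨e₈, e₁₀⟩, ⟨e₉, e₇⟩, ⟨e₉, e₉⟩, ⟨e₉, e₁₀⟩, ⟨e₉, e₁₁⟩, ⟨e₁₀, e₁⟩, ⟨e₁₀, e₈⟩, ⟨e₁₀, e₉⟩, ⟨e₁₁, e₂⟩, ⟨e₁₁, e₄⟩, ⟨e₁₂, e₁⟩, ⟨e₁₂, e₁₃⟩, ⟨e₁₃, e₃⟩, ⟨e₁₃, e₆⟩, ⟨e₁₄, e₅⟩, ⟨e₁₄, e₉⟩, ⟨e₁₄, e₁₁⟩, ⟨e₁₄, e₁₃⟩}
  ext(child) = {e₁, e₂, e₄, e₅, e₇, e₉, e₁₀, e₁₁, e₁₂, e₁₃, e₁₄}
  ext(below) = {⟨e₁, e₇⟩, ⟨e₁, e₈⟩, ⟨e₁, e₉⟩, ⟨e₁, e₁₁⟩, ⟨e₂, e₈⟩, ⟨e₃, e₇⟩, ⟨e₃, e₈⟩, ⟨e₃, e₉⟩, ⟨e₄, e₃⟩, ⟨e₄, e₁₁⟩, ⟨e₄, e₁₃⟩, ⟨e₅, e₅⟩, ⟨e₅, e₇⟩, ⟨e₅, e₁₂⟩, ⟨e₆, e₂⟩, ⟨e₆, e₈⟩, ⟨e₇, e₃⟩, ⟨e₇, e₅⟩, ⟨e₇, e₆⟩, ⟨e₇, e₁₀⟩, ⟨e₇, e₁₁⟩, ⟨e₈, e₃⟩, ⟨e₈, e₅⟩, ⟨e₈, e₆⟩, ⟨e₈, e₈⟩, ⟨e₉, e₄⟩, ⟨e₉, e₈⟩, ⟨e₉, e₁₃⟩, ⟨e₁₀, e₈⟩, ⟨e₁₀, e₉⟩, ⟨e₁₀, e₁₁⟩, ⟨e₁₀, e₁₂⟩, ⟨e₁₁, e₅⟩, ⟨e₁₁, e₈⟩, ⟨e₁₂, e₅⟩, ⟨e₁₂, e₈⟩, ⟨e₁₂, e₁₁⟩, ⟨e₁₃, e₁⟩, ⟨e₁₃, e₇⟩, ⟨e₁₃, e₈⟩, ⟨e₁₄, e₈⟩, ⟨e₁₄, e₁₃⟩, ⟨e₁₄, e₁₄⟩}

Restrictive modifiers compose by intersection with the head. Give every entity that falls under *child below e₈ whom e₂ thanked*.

{e₁, e₁₁, e₁₂, e₁₃, e₁₄}

⟦below e₈⟧ = {x : ⟨x, e₈⟩ ∈ ⟦below⟧} = {e₁, e₂, e₃, e₆, e₈, e₉, e₁₀, e₁₁, e₁₂, e₁₃, e₁₄}
⟦whom e₂ thanked⟧ = {x : ⟨e₂, x⟩ ∈ ⟦thanked⟧} = {e₁, e₃, e₁₁, e₁₂, e₁₃, e₁₄}
⟦child⟧ = {e₁, e₂, e₄, e₅, e₇, e₉, e₁₀, e₁₁, e₁₂, e₁₃, e₁₄}
… ∩ ⟦below e₈⟧ = {e₁, e₂, e₄, e₅, e₇, e₉, e₁₀, e₁₁, e₁₂, e₁₃, e₁₄} ∩ {e₁, e₂, e₃, e₆, e₈, e₉, e₁₀, e₁₁, e₁₂, e₁₃, e₁₄} = {e₁, e₂, e₉, e₁₀, e₁₁, e₁₂, e₁₃, e₁₄}
… ∩ ⟦whom e₂ thanked⟧ = {e₁, e₂, e₉, e₁₀, e₁₁, e₁₂, e₁₃, e₁₄} ∩ {e₁, e₃, e₁₁, e₁₂, e₁₃, e₁₄} = {e₁, e₁₁, e₁₂, e₁₃, e₁₄}
So ⟦child below e₈ whom e₂ thanked⟧ = {e₁, e₁₁, e₁₂, e₁₃, e₁₄}.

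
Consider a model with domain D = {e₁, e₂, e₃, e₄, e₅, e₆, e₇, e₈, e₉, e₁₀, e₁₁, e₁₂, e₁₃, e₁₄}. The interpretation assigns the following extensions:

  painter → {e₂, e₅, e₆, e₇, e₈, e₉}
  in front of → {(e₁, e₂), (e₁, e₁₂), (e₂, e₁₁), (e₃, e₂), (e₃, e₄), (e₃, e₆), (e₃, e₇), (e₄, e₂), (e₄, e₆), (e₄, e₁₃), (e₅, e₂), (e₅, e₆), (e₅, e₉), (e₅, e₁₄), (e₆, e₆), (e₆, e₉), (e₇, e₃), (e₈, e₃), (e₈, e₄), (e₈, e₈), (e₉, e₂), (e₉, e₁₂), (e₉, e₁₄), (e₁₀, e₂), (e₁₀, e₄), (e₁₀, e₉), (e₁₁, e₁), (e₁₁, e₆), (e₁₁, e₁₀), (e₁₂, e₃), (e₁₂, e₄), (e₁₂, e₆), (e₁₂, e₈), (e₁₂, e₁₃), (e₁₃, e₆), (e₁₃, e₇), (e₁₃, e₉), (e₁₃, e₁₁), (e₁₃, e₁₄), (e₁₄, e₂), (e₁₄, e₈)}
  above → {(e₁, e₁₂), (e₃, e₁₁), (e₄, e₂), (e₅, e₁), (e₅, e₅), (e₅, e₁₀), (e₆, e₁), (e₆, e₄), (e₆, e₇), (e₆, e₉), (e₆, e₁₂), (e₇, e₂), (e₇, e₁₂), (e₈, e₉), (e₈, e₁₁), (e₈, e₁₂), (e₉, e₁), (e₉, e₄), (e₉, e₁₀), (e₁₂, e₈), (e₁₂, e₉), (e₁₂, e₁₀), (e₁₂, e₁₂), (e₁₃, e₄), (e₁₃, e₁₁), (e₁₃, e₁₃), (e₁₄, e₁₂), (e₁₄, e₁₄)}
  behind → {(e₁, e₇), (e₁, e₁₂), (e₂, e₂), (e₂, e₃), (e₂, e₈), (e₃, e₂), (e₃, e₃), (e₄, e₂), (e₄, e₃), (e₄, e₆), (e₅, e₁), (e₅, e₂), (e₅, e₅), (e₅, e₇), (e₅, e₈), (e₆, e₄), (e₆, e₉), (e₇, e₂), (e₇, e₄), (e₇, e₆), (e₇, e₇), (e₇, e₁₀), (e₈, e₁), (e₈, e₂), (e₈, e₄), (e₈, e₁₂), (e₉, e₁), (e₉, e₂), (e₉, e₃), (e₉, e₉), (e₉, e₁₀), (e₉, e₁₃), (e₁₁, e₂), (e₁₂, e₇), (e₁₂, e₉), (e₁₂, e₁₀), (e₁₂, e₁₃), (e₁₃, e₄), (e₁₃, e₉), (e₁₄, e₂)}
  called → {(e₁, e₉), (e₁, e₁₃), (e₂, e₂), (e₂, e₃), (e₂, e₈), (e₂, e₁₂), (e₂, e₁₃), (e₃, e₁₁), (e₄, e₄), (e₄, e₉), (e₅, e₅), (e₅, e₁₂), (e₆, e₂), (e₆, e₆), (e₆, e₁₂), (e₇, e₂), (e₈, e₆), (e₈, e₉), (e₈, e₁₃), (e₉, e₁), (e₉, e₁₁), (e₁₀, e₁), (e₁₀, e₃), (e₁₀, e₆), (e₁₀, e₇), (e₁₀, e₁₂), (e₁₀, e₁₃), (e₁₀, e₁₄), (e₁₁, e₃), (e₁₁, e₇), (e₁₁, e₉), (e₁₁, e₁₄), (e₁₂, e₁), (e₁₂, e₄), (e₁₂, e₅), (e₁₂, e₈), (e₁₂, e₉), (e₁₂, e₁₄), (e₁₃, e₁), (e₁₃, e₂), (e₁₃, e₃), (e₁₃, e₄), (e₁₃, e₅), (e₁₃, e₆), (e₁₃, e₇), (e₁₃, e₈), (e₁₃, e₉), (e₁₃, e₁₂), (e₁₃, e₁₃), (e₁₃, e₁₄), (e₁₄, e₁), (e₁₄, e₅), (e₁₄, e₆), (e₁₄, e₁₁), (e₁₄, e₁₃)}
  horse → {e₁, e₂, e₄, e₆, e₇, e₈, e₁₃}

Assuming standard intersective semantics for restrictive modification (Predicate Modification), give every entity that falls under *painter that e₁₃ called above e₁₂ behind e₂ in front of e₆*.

∅

⟦that e₁₃ called⟧ = {x : ⟨e₁₃, x⟩ ∈ ⟦called⟧} = {e₁, e₂, e₃, e₄, e₅, e₆, e₇, e₈, e₉, e₁₂, e₁₃, e₁₄}
⟦above e₁₂⟧ = {x : ⟨x, e₁₂⟩ ∈ ⟦above⟧} = {e₁, e₆, e₇, e₈, e₁₂, e₁₄}
⟦behind e₂⟧ = {x : ⟨x, e₂⟩ ∈ ⟦behind⟧} = {e₂, e₃, e₄, e₅, e₇, e₈, e₉, e₁₁, e₁₄}
⟦in front of e₆⟧ = {x : ⟨x, e₆⟩ ∈ ⟦in front of⟧} = {e₃, e₄, e₅, e₆, e₁₁, e₁₂, e₁₃}
⟦painter⟧ = {e₂, e₅, e₆, e₇, e₈, e₉}
… ∩ ⟦that e₁₃ called⟧ = {e₂, e₅, e₆, e₇, e₈, e₉} ∩ {e₁, e₂, e₃, e₄, e₅, e₆, e₇, e₈, e₉, e₁₂, e₁₃, e₁₄} = {e₂, e₅, e₆, e₇, e₈, e₉}
… ∩ ⟦above e₁₂⟧ = {e₂, e₅, e₆, e₇, e₈, e₉} ∩ {e₁, e₆, e₇, e₈, e₁₂, e₁₄} = {e₆, e₇, e₈}
… ∩ ⟦behind e₂⟧ = {e₆, e₇, e₈} ∩ {e₂, e₃, e₄, e₅, e₇, e₈, e₉, e₁₁, e₁₄} = {e₇, e₈}
… ∩ ⟦in front of e₆⟧ = {e₇, e₈} ∩ {e₃, e₄, e₅, e₆, e₁₁, e₁₂, e₁₃} = ∅
So ⟦painter that e₁₃ called above e₁₂ behind e₂ in front of e₆⟧ = ∅.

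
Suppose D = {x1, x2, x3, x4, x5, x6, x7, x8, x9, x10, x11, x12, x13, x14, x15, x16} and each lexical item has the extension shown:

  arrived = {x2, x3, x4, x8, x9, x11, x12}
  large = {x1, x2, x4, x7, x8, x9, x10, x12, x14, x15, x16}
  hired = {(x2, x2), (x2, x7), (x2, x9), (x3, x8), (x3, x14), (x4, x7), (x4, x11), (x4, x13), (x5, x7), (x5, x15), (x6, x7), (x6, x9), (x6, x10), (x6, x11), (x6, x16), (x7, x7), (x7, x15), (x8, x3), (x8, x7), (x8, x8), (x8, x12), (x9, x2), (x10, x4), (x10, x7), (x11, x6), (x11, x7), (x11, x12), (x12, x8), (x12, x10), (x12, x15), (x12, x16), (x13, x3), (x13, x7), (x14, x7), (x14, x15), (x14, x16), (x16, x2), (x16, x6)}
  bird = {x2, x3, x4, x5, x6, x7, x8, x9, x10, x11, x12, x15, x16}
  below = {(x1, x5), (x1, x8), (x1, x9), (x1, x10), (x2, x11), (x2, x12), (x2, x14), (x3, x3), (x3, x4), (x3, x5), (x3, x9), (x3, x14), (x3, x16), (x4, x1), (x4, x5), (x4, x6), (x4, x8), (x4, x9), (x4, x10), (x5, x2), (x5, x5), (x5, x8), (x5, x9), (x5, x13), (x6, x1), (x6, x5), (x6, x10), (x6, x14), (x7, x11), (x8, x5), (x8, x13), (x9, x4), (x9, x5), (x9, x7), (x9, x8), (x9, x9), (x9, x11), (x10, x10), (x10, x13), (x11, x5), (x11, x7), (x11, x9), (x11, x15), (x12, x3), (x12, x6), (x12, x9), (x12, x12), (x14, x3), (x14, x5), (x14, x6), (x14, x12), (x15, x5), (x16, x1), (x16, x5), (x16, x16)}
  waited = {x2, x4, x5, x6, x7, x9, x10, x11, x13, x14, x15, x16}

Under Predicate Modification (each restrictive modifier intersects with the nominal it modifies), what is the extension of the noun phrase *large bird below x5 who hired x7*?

{x4, x8}

⟦below x5⟧ = {x : ⟨x, x5⟩ ∈ ⟦below⟧} = {x1, x3, x4, x5, x6, x8, x9, x11, x14, x15, x16}
⟦who hired x7⟧ = {x : ⟨x, x7⟩ ∈ ⟦hired⟧} = {x2, x4, x5, x6, x7, x8, x10, x11, x13, x14}
⟦bird⟧ = {x2, x3, x4, x5, x6, x7, x8, x9, x10, x11, x12, x15, x16}
… ∩ ⟦below x5⟧ = {x2, x3, x4, x5, x6, x7, x8, x9, x10, x11, x12, x15, x16} ∩ {x1, x3, x4, x5, x6, x8, x9, x11, x14, x15, x16} = {x3, x4, x5, x6, x8, x9, x11, x15, x16}
… ∩ ⟦who hired x7⟧ = {x3, x4, x5, x6, x8, x9, x11, x15, x16} ∩ {x2, x4, x5, x6, x7, x8, x10, x11, x13, x14} = {x4, x5, x6, x8, x11}
… ∩ ⟦large⟧ = {x4, x5, x6, x8, x11} ∩ {x1, x2, x4, x7, x8, x9, x10, x12, x14, x15, x16} = {x4, x8}
So ⟦large bird below x5 who hired x7⟧ = {x4, x8}.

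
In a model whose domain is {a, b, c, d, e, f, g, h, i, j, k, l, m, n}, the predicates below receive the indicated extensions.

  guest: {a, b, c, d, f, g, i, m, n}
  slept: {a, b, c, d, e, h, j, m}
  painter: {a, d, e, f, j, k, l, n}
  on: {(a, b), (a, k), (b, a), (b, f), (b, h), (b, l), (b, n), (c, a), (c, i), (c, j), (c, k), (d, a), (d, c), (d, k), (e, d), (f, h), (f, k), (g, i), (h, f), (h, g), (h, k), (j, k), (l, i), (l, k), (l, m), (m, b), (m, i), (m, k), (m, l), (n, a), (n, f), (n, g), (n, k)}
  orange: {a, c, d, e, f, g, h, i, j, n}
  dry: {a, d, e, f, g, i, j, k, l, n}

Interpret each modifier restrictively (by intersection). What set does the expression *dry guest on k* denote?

{a, d, f, n}

⟦on k⟧ = {x : ⟨x, k⟩ ∈ ⟦on⟧} = {a, c, d, f, h, j, l, m, n}
⟦guest⟧ = {a, b, c, d, f, g, i, m, n}
… ∩ ⟦on k⟧ = {a, b, c, d, f, g, i, m, n} ∩ {a, c, d, f, h, j, l, m, n} = {a, c, d, f, m, n}
… ∩ ⟦dry⟧ = {a, c, d, f, m, n} ∩ {a, d, e, f, g, i, j, k, l, n} = {a, d, f, n}
So ⟦dry guest on k⟧ = {a, d, f, n}.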